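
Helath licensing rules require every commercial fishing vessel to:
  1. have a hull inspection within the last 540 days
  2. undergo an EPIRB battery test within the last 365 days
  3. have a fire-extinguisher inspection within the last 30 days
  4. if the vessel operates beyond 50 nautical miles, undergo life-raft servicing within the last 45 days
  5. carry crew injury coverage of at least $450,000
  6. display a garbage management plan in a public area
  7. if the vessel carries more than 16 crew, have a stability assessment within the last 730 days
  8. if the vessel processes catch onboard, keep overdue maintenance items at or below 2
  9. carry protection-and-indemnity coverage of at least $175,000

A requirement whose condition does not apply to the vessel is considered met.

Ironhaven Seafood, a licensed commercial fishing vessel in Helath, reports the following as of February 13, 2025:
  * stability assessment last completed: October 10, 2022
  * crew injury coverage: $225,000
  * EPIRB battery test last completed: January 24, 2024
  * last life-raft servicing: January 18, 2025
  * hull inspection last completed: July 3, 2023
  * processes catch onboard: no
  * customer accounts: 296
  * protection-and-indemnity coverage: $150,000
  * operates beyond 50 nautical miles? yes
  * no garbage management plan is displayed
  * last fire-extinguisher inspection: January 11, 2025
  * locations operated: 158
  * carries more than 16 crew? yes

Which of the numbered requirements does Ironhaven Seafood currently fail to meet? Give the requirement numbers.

1, 2, 3, 5, 6, 7, 9

1. hull inspection 591 days ago vs limit 540 → not met
2. EPIRB battery test 386 days ago vs limit 365 → not met
3. fire-extinguisher inspection 33 days ago vs limit 30 → not met
4. condition 'operates beyond 50 nautical miles' holds; life-raft servicing 26 days ago vs limit 45 → met
5. crew injury coverage $225,000 < $450,000 → not met
6. garbage management plan absent → not met
7. condition 'carries more than 16 crew' holds; stability assessment 857 days ago vs limit 730 → not met
8. condition 'processes catch onboard' does not hold → requirement n/a → met
9. protection-and-indemnity coverage $150,000 < $175,000 → not met
Not met: 1, 2, 3, 5, 6, 7, 9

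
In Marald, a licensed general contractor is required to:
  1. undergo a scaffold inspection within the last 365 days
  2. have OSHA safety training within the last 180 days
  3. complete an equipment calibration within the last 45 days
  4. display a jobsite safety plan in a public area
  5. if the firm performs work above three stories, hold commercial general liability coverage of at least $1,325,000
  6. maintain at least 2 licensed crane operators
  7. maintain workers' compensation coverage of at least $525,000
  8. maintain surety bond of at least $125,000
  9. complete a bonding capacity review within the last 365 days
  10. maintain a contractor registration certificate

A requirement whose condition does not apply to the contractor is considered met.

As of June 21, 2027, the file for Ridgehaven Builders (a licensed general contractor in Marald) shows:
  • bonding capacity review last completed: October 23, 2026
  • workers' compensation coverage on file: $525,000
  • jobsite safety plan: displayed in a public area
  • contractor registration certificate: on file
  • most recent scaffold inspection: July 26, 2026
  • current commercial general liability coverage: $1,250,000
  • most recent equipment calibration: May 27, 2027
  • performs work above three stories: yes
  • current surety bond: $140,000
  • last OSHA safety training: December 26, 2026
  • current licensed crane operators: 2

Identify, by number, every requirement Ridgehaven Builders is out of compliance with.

5

1. scaffold inspection 330 days ago vs limit 365 → met
2. OSHA safety training 177 days ago vs limit 180 → met
3. equipment calibration 25 days ago vs limit 45 → met
4. jobsite safety plan present → met
5. condition 'performs work above three stories' holds; commercial general liability coverage $1,250,000 < $1,325,000 → not met
6. licensed crane operators 2 ≥ 2 → met
7. workers' compensation coverage $525,000 ≥ $525,000 → met
8. surety bond $140,000 ≥ $125,000 → met
9. bonding capacity review 241 days ago vs limit 365 → met
10. contractor registration certificate present → met
Not met: 5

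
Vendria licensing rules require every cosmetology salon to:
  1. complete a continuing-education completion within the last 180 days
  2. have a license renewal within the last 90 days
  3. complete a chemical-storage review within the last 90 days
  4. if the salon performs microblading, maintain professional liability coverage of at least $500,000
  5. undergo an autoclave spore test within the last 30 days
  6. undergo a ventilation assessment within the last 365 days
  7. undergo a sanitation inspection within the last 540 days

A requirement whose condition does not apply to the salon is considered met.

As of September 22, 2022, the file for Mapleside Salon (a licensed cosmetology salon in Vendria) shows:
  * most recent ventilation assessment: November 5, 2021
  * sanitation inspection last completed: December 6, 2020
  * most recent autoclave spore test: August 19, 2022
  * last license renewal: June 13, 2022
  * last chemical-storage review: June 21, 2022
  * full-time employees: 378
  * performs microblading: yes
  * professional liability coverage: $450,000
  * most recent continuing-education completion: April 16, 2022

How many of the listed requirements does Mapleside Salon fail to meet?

5

1. continuing-education completion 159 days ago vs limit 180 → met
2. license renewal 101 days ago vs limit 90 → not met
3. chemical-storage review 93 days ago vs limit 90 → not met
4. condition 'performs microblading' holds; professional liability coverage $450,000 < $500,000 → not met
5. autoclave spore test 34 days ago vs limit 30 → not met
6. ventilation assessment 321 days ago vs limit 365 → met
7. sanitation inspection 655 days ago vs limit 540 → not met
Not met: 5 of 7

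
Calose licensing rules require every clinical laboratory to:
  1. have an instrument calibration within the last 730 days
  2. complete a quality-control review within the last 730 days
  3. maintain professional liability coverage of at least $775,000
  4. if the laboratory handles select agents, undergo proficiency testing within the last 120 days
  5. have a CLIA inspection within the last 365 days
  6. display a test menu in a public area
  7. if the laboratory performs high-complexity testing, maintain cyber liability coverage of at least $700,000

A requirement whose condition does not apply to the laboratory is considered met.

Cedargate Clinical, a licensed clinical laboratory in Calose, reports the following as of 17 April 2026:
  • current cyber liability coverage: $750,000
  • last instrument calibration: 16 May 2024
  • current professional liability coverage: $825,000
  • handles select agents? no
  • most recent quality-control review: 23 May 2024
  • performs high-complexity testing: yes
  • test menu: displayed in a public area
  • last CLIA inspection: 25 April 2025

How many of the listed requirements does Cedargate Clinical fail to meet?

1. instrument calibration 701 days ago vs limit 730 → met
2. quality-control review 694 days ago vs limit 730 → met
3. professional liability coverage $825,000 ≥ $775,000 → met
4. condition 'handles select agents' does not hold → requirement n/a → met
5. CLIA inspection 357 days ago vs limit 365 → met
6. test menu present → met
7. condition 'performs high-complexity testing' holds; cyber liability coverage $750,000 ≥ $700,000 → met
Not met: 0 of 7

0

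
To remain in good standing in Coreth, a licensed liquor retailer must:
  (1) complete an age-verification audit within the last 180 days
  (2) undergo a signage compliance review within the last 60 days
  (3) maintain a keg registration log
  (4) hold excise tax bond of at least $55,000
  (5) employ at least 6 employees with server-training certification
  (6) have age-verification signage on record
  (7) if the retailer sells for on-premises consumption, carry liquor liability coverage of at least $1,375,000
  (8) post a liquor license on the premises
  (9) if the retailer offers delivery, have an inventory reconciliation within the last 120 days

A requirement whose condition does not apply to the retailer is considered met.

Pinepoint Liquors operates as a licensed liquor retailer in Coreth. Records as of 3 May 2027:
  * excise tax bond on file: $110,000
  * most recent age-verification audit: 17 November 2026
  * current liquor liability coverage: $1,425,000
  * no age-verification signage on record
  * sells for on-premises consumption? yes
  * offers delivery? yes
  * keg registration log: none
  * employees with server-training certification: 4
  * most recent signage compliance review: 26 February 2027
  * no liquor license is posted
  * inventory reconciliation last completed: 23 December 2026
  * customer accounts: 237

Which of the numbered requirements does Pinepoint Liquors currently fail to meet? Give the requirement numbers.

2, 3, 5, 6, 8, 9

1. age-verification audit 167 days ago vs limit 180 → met
2. signage compliance review 66 days ago vs limit 60 → not met
3. keg registration log absent → not met
4. excise tax bond $110,000 ≥ $55,000 → met
5. employees with server-training certification 4 < 6 → not met
6. age-verification signage absent → not met
7. condition 'sells for on-premises consumption' holds; liquor liability coverage $1,425,000 ≥ $1,375,000 → met
8. liquor license absent → not met
9. condition 'offers delivery' holds; inventory reconciliation 131 days ago vs limit 120 → not met
Not met: 2, 3, 5, 6, 8, 9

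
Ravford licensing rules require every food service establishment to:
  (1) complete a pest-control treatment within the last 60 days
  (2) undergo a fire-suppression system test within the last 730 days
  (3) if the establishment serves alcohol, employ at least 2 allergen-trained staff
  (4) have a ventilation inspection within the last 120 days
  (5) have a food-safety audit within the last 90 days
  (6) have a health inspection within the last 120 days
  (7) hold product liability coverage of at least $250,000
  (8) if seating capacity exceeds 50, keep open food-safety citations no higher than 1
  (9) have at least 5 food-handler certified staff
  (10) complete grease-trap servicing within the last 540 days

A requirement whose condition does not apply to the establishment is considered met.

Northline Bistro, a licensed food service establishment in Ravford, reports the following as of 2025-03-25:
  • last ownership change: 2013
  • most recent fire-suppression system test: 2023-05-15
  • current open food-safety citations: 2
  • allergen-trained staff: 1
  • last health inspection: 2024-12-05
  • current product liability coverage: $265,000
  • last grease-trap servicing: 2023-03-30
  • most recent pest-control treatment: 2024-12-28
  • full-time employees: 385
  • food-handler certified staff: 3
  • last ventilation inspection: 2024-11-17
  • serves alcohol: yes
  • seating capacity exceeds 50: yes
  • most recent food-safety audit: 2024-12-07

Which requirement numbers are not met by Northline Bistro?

1. pest-control treatment 87 days ago vs limit 60 → not met
2. fire-suppression system test 680 days ago vs limit 730 → met
3. condition 'serves alcohol' holds; allergen-trained staff 1 < 2 → not met
4. ventilation inspection 128 days ago vs limit 120 → not met
5. food-safety audit 108 days ago vs limit 90 → not met
6. health inspection 110 days ago vs limit 120 → met
7. product liability coverage $265,000 ≥ $250,000 → met
8. condition 'seating capacity exceeds 50' holds; open food-safety citations 2 > 1 → not met
9. food-handler certified staff 3 < 5 → not met
10. grease-trap servicing 726 days ago vs limit 540 → not met
Not met: 1, 3, 4, 5, 8, 9, 10

1, 3, 4, 5, 8, 9, 10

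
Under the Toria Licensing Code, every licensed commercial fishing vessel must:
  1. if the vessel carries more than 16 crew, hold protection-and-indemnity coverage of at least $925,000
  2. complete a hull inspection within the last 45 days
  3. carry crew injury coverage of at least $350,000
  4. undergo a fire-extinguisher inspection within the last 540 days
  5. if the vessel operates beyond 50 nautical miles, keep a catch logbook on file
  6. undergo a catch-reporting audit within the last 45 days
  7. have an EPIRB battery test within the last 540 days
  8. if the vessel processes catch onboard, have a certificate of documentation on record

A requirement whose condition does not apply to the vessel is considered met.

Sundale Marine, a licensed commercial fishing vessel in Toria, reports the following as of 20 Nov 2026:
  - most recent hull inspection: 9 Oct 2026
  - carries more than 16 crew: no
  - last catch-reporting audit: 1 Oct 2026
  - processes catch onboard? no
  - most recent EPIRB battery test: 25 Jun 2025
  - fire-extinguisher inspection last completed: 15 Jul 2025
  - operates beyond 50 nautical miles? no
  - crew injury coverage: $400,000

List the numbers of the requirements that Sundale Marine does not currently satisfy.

1. condition 'carries more than 16 crew' does not hold → requirement n/a → met
2. hull inspection 42 days ago vs limit 45 → met
3. crew injury coverage $400,000 ≥ $350,000 → met
4. fire-extinguisher inspection 493 days ago vs limit 540 → met
5. condition 'operates beyond 50 nautical miles' does not hold → requirement n/a → met
6. catch-reporting audit 50 days ago vs limit 45 → not met
7. EPIRB battery test 513 days ago vs limit 540 → met
8. condition 'processes catch onboard' does not hold → requirement n/a → met
Not met: 6

6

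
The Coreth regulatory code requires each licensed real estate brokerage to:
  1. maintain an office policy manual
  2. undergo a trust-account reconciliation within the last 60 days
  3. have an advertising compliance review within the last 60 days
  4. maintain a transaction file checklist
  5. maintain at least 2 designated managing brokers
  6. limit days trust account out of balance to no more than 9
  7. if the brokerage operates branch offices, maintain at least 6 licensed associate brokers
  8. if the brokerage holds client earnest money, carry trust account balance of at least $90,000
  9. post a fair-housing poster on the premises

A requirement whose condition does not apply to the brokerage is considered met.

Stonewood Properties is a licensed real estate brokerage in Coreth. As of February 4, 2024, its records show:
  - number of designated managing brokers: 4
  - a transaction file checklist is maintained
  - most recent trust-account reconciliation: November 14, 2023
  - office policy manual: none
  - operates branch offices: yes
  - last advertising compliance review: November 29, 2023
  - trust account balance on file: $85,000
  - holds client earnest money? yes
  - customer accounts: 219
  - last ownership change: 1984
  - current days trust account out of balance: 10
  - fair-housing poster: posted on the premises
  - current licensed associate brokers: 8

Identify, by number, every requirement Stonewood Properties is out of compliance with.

1. office policy manual absent → not met
2. trust-account reconciliation 82 days ago vs limit 60 → not met
3. advertising compliance review 67 days ago vs limit 60 → not met
4. transaction file checklist present → met
5. designated managing brokers 4 ≥ 2 → met
6. days trust account out of balance 10 > 9 → not met
7. condition 'operates branch offices' holds; licensed associate brokers 8 ≥ 6 → met
8. condition 'holds client earnest money' holds; trust account balance $85,000 < $90,000 → not met
9. fair-housing poster present → met
Not met: 1, 2, 3, 6, 8

1, 2, 3, 6, 8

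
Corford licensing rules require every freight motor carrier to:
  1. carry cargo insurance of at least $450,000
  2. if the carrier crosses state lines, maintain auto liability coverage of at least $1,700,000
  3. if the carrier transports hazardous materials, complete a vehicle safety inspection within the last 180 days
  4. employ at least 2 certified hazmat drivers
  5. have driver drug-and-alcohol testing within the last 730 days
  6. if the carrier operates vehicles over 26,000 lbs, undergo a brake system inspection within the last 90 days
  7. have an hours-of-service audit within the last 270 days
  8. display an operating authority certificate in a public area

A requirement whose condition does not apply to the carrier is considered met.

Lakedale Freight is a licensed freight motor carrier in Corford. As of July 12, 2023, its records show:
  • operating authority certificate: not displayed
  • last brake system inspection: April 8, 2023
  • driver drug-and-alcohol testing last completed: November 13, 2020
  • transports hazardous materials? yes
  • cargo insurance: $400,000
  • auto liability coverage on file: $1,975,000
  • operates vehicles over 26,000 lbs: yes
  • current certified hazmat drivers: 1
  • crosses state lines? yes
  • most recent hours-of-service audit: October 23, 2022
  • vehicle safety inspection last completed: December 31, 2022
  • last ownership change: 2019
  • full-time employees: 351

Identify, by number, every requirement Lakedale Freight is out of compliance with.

1. cargo insurance $400,000 < $450,000 → not met
2. condition 'crosses state lines' holds; auto liability coverage $1,975,000 ≥ $1,700,000 → met
3. condition 'transports hazardous materials' holds; vehicle safety inspection 193 days ago vs limit 180 → not met
4. certified hazmat drivers 1 < 2 → not met
5. driver drug-and-alcohol testing 971 days ago vs limit 730 → not met
6. condition 'operates vehicles over 26,000 lbs' holds; brake system inspection 95 days ago vs limit 90 → not met
7. hours-of-service audit 262 days ago vs limit 270 → met
8. operating authority certificate absent → not met
Not met: 1, 3, 4, 5, 6, 8

1, 3, 4, 5, 6, 8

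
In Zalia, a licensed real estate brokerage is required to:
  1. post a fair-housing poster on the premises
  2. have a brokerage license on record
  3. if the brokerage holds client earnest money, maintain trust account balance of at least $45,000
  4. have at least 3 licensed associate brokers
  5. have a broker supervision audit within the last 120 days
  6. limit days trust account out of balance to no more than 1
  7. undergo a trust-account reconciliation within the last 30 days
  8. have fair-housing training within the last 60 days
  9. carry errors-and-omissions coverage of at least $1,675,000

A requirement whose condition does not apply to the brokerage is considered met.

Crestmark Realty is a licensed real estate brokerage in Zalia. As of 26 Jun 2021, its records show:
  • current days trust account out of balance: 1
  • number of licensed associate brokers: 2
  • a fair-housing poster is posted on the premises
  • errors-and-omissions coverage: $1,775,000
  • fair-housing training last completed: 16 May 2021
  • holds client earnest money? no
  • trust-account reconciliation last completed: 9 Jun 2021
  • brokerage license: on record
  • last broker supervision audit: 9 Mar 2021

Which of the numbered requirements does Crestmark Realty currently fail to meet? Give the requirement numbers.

4

1. fair-housing poster present → met
2. brokerage license present → met
3. condition 'holds client earnest money' does not hold → requirement n/a → met
4. licensed associate brokers 2 < 3 → not met
5. broker supervision audit 109 days ago vs limit 120 → met
6. days trust account out of balance 1 ≤ 1 → met
7. trust-account reconciliation 17 days ago vs limit 30 → met
8. fair-housing training 41 days ago vs limit 60 → met
9. errors-and-omissions coverage $1,775,000 ≥ $1,675,000 → met
Not met: 4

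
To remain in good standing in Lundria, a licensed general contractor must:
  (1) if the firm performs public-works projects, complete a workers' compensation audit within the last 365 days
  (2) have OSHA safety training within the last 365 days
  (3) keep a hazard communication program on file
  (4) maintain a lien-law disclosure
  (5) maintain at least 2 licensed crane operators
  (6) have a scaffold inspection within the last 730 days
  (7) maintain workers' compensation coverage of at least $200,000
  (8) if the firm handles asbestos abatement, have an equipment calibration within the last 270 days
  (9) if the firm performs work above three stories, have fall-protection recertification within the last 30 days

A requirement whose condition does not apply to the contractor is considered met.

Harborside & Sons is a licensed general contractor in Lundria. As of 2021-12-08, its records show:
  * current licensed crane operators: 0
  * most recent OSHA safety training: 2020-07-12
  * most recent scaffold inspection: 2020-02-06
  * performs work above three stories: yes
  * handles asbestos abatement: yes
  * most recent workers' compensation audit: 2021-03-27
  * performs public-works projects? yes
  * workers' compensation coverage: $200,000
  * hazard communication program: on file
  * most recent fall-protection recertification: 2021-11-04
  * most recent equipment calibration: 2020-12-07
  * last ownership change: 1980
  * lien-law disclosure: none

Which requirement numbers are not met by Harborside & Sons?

2, 4, 5, 8, 9

1. condition 'performs public-works projects' holds; workers' compensation audit 256 days ago vs limit 365 → met
2. OSHA safety training 514 days ago vs limit 365 → not met
3. hazard communication program present → met
4. lien-law disclosure absent → not met
5. licensed crane operators 0 < 2 → not met
6. scaffold inspection 671 days ago vs limit 730 → met
7. workers' compensation coverage $200,000 ≥ $200,000 → met
8. condition 'handles asbestos abatement' holds; equipment calibration 366 days ago vs limit 270 → not met
9. condition 'performs work above three stories' holds; fall-protection recertification 34 days ago vs limit 30 → not met
Not met: 2, 4, 5, 8, 9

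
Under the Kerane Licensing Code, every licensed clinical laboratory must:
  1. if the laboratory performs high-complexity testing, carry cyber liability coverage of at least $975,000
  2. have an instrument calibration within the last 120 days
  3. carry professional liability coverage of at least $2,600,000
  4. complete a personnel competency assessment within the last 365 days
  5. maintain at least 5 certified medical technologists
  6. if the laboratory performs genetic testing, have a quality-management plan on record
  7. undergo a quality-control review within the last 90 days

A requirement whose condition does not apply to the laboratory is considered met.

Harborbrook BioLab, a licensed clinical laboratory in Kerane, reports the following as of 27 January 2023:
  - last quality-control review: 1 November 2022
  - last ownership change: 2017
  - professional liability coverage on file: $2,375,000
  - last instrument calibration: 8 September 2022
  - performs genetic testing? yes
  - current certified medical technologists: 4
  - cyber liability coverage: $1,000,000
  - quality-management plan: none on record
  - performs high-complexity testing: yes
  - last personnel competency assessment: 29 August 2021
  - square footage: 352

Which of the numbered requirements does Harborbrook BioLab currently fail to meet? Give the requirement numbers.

1. condition 'performs high-complexity testing' holds; cyber liability coverage $1,000,000 ≥ $975,000 → met
2. instrument calibration 141 days ago vs limit 120 → not met
3. professional liability coverage $2,375,000 < $2,600,000 → not met
4. personnel competency assessment 516 days ago vs limit 365 → not met
5. certified medical technologists 4 < 5 → not met
6. condition 'performs genetic testing' holds; quality-management plan absent → not met
7. quality-control review 87 days ago vs limit 90 → met
Not met: 2, 3, 4, 5, 6

2, 3, 4, 5, 6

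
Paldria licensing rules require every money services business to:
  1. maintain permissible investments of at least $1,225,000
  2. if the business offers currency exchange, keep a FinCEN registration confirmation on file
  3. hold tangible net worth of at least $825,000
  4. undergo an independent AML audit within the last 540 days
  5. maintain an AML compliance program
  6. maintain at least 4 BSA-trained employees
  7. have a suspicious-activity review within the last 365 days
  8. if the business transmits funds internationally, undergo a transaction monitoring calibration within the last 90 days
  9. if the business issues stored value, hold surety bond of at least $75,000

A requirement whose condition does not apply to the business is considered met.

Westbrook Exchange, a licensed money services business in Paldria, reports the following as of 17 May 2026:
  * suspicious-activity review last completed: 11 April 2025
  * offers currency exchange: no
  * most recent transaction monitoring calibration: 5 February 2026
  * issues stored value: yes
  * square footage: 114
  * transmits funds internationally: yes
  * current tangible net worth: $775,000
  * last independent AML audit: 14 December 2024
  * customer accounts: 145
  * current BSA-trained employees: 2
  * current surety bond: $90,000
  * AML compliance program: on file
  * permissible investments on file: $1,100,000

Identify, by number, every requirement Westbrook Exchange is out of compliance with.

1. permissible investments $1,100,000 < $1,225,000 → not met
2. condition 'offers currency exchange' does not hold → requirement n/a → met
3. tangible net worth $775,000 < $825,000 → not met
4. independent AML audit 519 days ago vs limit 540 → met
5. AML compliance program present → met
6. BSA-trained employees 2 < 4 → not met
7. suspicious-activity review 401 days ago vs limit 365 → not met
8. condition 'transmits funds internationally' holds; transaction monitoring calibration 101 days ago vs limit 90 → not met
9. condition 'issues stored value' holds; surety bond $90,000 ≥ $75,000 → met
Not met: 1, 3, 6, 7, 8

1, 3, 6, 7, 8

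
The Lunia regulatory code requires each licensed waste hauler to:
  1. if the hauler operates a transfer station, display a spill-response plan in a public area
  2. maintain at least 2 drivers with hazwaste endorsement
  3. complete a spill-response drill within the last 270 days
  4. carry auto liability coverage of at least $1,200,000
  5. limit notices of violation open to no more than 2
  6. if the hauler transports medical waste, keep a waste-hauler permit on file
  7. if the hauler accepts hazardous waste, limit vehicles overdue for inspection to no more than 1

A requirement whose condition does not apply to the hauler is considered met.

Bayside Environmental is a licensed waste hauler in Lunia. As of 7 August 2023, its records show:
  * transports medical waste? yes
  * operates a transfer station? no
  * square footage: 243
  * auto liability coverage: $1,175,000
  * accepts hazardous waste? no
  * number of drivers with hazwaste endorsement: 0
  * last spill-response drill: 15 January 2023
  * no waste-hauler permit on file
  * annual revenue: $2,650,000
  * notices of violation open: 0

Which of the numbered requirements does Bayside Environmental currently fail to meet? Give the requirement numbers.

1. condition 'operates a transfer station' does not hold → requirement n/a → met
2. drivers with hazwaste endorsement 0 < 2 → not met
3. spill-response drill 204 days ago vs limit 270 → met
4. auto liability coverage $1,175,000 < $1,200,000 → not met
5. notices of violation open 0 ≤ 2 → met
6. condition 'transports medical waste' holds; waste-hauler permit absent → not met
7. condition 'accepts hazardous waste' does not hold → requirement n/a → met
Not met: 2, 4, 6

2, 4, 6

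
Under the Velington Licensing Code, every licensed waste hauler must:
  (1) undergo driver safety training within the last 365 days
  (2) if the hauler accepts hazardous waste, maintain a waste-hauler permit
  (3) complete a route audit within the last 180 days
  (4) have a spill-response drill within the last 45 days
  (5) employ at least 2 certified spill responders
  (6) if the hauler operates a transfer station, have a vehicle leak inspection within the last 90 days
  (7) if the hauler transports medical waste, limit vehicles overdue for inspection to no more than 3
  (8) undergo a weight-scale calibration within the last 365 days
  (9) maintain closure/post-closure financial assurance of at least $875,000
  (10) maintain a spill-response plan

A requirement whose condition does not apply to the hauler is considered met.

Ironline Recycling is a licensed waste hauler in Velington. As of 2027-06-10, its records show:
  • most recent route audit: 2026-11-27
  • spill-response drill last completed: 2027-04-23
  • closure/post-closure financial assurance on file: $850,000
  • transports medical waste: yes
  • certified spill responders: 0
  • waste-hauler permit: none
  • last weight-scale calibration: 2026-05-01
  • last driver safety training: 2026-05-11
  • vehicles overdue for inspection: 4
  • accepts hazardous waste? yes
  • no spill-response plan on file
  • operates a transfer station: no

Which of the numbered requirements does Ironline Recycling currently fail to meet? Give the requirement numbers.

1, 2, 3, 4, 5, 7, 8, 9, 10

1. driver safety training 395 days ago vs limit 365 → not met
2. condition 'accepts hazardous waste' holds; waste-hauler permit absent → not met
3. route audit 195 days ago vs limit 180 → not met
4. spill-response drill 48 days ago vs limit 45 → not met
5. certified spill responders 0 < 2 → not met
6. condition 'operates a transfer station' does not hold → requirement n/a → met
7. condition 'transports medical waste' holds; vehicles overdue for inspection 4 > 3 → not met
8. weight-scale calibration 405 days ago vs limit 365 → not met
9. closure/post-closure financial assurance $850,000 < $875,000 → not met
10. spill-response plan absent → not met
Not met: 1, 2, 3, 4, 5, 7, 8, 9, 10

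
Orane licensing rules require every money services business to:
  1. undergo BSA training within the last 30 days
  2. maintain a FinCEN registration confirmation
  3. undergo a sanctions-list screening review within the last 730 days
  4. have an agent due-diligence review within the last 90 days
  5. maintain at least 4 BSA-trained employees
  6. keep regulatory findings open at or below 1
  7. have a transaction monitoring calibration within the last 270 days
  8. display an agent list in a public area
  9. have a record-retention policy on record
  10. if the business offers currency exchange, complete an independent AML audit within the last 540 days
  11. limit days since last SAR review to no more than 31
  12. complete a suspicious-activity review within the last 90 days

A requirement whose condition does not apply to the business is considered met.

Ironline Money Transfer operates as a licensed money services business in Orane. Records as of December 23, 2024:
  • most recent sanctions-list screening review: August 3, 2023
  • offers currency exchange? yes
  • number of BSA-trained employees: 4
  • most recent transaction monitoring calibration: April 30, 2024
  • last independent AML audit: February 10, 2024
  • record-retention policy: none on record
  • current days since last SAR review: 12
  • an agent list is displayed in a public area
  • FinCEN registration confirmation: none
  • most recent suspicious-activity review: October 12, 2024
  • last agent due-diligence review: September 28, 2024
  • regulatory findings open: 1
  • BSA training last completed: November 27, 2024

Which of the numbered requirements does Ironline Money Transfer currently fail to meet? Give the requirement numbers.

1. BSA training 26 days ago vs limit 30 → met
2. FinCEN registration confirmation absent → not met
3. sanctions-list screening review 508 days ago vs limit 730 → met
4. agent due-diligence review 86 days ago vs limit 90 → met
5. BSA-trained employees 4 ≥ 4 → met
6. regulatory findings open 1 ≤ 1 → met
7. transaction monitoring calibration 237 days ago vs limit 270 → met
8. agent list present → met
9. record-retention policy absent → not met
10. condition 'offers currency exchange' holds; independent AML audit 317 days ago vs limit 540 → met
11. days since last SAR review 12 ≤ 31 → met
12. suspicious-activity review 72 days ago vs limit 90 → met
Not met: 2, 9

2, 9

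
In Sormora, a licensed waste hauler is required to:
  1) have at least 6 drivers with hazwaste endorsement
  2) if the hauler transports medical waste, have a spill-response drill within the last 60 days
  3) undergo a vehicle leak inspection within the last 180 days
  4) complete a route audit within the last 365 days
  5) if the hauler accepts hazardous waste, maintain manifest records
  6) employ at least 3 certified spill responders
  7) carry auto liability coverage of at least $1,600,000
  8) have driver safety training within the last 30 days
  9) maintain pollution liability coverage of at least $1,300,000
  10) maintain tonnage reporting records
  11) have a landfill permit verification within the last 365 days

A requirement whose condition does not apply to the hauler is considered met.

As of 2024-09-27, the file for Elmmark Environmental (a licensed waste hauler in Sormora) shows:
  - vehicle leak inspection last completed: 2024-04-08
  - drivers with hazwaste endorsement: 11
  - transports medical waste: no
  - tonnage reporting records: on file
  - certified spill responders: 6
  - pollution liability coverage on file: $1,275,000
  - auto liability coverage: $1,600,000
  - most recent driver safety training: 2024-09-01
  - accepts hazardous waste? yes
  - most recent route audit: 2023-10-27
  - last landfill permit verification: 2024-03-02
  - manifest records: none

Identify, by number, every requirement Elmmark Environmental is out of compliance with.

1. drivers with hazwaste endorsement 11 ≥ 6 → met
2. condition 'transports medical waste' does not hold → requirement n/a → met
3. vehicle leak inspection 172 days ago vs limit 180 → met
4. route audit 336 days ago vs limit 365 → met
5. condition 'accepts hazardous waste' holds; manifest records absent → not met
6. certified spill responders 6 ≥ 3 → met
7. auto liability coverage $1,600,000 ≥ $1,600,000 → met
8. driver safety training 26 days ago vs limit 30 → met
9. pollution liability coverage $1,275,000 < $1,300,000 → not met
10. tonnage reporting records present → met
11. landfill permit verification 209 days ago vs limit 365 → met
Not met: 5, 9

5, 9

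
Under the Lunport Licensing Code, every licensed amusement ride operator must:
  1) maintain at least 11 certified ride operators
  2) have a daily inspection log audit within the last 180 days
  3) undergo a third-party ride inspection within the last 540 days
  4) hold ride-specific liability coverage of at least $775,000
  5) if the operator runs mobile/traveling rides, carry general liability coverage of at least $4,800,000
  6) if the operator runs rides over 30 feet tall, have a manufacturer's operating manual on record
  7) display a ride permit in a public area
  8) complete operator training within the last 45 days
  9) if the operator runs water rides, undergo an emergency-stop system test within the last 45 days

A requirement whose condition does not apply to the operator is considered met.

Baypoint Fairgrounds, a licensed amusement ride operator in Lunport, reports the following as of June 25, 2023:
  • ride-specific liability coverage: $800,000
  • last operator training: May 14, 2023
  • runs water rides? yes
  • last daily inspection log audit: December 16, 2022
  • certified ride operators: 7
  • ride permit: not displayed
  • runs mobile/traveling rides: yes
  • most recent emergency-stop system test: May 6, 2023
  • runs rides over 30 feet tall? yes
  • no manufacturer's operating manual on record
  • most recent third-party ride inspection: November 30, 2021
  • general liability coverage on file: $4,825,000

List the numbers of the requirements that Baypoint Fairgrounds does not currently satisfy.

1. certified ride operators 7 < 11 → not met
2. daily inspection log audit 191 days ago vs limit 180 → not met
3. third-party ride inspection 572 days ago vs limit 540 → not met
4. ride-specific liability coverage $800,000 ≥ $775,000 → met
5. condition 'runs mobile/traveling rides' holds; general liability coverage $4,825,000 ≥ $4,800,000 → met
6. condition 'runs rides over 30 feet tall' holds; manufacturer's operating manual absent → not met
7. ride permit absent → not met
8. operator training 42 days ago vs limit 45 → met
9. condition 'runs water rides' holds; emergency-stop system test 50 days ago vs limit 45 → not met
Not met: 1, 2, 3, 6, 7, 9

1, 2, 3, 6, 7, 9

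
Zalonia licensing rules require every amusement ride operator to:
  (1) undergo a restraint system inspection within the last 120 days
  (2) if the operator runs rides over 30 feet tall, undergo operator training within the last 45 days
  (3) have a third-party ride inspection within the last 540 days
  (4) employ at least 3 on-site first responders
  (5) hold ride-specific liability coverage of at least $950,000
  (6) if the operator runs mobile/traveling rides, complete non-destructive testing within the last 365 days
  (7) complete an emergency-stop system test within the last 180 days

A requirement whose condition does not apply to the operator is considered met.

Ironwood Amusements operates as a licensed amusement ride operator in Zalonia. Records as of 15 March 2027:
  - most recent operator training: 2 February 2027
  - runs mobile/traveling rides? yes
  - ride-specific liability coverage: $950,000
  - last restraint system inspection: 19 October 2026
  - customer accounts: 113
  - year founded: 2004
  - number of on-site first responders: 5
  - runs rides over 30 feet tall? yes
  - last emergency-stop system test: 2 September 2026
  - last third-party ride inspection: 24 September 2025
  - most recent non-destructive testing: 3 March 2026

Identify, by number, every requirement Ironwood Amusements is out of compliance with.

1. restraint system inspection 147 days ago vs limit 120 → not met
2. condition 'runs rides over 30 feet tall' holds; operator training 41 days ago vs limit 45 → met
3. third-party ride inspection 537 days ago vs limit 540 → met
4. on-site first responders 5 ≥ 3 → met
5. ride-specific liability coverage $950,000 ≥ $950,000 → met
6. condition 'runs mobile/traveling rides' holds; non-destructive testing 377 days ago vs limit 365 → not met
7. emergency-stop system test 194 days ago vs limit 180 → not met
Not met: 1, 6, 7

1, 6, 7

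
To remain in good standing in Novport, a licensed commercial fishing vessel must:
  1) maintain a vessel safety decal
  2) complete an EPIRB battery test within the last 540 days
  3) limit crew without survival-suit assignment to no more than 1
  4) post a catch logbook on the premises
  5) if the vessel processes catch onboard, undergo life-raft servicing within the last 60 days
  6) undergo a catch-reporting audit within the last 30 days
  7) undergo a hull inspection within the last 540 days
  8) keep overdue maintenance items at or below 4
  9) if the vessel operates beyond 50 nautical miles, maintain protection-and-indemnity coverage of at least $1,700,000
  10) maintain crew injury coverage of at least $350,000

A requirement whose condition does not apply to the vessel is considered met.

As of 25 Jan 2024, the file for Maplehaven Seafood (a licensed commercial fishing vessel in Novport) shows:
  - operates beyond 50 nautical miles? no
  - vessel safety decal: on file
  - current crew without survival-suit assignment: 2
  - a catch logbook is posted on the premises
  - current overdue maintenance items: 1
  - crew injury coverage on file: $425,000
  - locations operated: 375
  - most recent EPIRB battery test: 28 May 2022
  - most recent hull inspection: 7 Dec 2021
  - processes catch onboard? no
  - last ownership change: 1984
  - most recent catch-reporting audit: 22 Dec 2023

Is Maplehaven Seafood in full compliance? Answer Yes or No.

No

1. vessel safety decal present → met
2. EPIRB battery test 607 days ago vs limit 540 → not met
3. crew without survival-suit assignment 2 > 1 → not met
4. catch logbook present → met
5. condition 'processes catch onboard' does not hold → requirement n/a → met
6. catch-reporting audit 34 days ago vs limit 30 → not met
7. hull inspection 779 days ago vs limit 540 → not met
8. overdue maintenance items 1 ≤ 4 → met
9. condition 'operates beyond 50 nautical miles' does not hold → requirement n/a → met
10. crew injury coverage $425,000 ≥ $350,000 → met
Not met: 2, 3, 6, 7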